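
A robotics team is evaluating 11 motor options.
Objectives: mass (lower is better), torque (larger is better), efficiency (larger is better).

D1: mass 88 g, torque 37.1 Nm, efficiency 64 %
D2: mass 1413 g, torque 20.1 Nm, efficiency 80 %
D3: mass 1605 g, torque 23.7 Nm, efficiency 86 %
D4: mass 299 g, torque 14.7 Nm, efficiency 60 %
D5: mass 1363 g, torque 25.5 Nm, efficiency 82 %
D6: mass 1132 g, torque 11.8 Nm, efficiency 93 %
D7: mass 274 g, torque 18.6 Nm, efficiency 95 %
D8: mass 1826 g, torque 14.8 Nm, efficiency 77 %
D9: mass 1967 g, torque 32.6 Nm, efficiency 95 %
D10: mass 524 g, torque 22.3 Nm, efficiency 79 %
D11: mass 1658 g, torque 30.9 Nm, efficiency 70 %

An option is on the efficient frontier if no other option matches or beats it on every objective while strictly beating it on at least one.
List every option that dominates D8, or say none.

D2, D3, D5, D7, D10

D2: mass 1413≤1826, torque 20.1≥14.8, efficiency 80≥77 — dominates D8.
D3: mass 1605≤1826, torque 23.7≥14.8, efficiency 86≥77 — dominates D8.
D5: mass 1363≤1826, torque 25.5≥14.8, efficiency 82≥77 — dominates D8.
D7: mass 274≤1826, torque 18.6≥14.8, efficiency 95≥77 — dominates D8.
D10: mass 524≤1826, torque 22.3≥14.8, efficiency 79≥77 — dominates D8.
Others (D1, D4, D6, D9, D11) are each worse than D8 on at least one objective.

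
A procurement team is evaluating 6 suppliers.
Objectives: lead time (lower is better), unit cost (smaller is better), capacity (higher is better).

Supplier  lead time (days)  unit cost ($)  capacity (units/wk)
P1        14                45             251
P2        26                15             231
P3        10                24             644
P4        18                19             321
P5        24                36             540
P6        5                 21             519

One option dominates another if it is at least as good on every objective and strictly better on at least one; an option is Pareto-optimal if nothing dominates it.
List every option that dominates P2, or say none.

none

P1: worse on unit cost (45 vs 15).
P3: worse on unit cost (24 vs 15).
P4: worse on unit cost (19 vs 15).
P5: worse on unit cost (36 vs 15).
P6: worse on unit cost (21 vs 15).
No option dominates P2.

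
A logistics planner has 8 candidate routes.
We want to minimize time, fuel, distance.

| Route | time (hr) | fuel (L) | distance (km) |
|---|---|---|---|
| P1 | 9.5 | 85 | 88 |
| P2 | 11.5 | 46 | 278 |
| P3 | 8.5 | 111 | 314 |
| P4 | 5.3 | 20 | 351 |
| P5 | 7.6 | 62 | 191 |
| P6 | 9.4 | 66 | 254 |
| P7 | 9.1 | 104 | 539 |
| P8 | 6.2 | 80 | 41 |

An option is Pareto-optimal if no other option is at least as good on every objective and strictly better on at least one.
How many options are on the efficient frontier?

P1: dominated by P8 (time 6.2≤9.5, fuel 80≤85, distance 41≤88).
P2: not dominated.
P3: dominated by P5 (time 7.6≤8.5, fuel 62≤111, distance 191≤314).
P4: not dominated (best time).
P5: not dominated.
P6: dominated by P5 (time 7.6≤9.4, fuel 62≤66, distance 191≤254).
P7: dominated by P4 (time 5.3≤9.1, fuel 20≤104, distance 351≤539).
P8: not dominated (best distance).
Pareto-optimal: P2, P4, P5, P8 → 4.

4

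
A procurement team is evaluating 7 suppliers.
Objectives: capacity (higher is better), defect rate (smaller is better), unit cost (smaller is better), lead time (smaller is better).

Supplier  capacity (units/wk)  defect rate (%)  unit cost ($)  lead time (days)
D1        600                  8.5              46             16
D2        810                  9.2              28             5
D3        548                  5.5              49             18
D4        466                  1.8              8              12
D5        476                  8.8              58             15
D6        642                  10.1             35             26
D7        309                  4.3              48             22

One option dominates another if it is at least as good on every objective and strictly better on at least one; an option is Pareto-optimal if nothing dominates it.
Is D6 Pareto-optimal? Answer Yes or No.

D2 vs D6: capacity 810≥642, defect rate 9.2≤10.1, unit cost 28≤35, lead time 5≤26 — D2 is at least as good on every objective and strictly better on at least one, so D2 dominates D6.

No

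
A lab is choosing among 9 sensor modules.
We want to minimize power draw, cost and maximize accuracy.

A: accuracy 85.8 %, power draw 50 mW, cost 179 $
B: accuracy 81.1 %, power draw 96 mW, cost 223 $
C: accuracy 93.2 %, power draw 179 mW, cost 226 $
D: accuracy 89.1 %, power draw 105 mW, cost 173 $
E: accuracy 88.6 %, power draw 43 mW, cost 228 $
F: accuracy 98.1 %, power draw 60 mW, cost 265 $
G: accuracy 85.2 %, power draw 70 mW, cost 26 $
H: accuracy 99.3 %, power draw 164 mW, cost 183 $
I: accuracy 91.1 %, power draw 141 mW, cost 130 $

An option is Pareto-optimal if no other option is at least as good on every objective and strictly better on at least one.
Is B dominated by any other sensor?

A vs B: accuracy 85.8≥81.1, power draw 50≤96, cost 179≤223 — A is at least as good on every objective and strictly better on at least one, so A dominates B.

Yes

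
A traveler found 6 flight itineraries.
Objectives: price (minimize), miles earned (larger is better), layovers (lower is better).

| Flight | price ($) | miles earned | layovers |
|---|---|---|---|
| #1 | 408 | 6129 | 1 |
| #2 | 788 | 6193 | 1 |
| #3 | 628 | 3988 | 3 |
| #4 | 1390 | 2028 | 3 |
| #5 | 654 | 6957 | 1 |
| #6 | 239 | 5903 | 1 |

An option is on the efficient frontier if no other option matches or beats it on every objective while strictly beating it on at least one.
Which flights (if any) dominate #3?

#1, #6

#1: price 408≤628, miles earned 6129≥3988, layovers 1≤3 — dominates #3.
#6: price 239≤628, miles earned 5903≥3988, layovers 1≤3 — dominates #3.
Others (#2, #4, #5) are each worse than #3 on at least one objective.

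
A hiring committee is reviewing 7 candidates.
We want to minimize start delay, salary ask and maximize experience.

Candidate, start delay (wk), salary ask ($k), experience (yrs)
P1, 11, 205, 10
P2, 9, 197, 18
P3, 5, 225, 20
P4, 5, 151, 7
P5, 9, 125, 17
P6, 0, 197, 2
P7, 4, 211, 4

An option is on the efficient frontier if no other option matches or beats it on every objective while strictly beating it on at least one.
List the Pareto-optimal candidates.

P1: dominated by P2 (start delay 9≤11, salary ask 197≤205, experience 18≥10).
P2: not dominated.
P3: not dominated (best experience).
P4: not dominated.
P5: not dominated (best salary ask).
P6: not dominated (best start delay).
P7: not dominated.

P2, P3, P4, P5, P6, P7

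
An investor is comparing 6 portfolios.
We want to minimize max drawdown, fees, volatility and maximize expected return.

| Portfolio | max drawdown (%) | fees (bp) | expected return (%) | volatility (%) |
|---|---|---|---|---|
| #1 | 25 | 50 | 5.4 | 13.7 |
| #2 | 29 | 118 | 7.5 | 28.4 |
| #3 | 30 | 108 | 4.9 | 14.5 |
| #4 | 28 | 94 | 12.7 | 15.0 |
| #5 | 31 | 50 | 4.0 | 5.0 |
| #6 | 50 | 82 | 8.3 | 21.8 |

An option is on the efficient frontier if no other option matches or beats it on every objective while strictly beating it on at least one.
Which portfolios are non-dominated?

#1, #4, #5, #6

#1: not dominated (best max drawdown).
#2: dominated by #4 (max drawdown 28≤29, fees 94≤118, expected return 12.7≥7.5, volatility 15.0≤28.4).
#3: dominated by #1 (max drawdown 25≤30, fees 50≤108, expected return 5.4≥4.9, volatility 13.7≤14.5).
#4: not dominated (best expected return).
#5: not dominated (best volatility).
#6: not dominated.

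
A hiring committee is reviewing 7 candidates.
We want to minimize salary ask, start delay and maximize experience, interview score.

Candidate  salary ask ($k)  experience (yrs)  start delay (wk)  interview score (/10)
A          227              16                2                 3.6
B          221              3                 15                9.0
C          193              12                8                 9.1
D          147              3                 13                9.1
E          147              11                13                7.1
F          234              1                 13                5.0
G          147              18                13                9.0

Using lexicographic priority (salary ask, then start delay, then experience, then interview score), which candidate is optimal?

First minimize salary ask: best is 147, kept {D, E, G}.
Then minimize start delay: best is 13, kept {D, E, G}.
Then maximize experience: best is 18, kept {G}.

G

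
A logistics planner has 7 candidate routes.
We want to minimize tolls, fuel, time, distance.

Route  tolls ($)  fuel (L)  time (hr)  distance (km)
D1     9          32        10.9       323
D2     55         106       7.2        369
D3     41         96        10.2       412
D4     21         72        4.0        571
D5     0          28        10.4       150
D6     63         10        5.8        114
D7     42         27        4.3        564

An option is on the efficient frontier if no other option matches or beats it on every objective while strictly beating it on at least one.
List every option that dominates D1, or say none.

D5

D5: tolls 0≤9, fuel 28≤32, time 10.4≤10.9, distance 150≤323 — dominates D1.
Others (D2, D3, D4, D6, D7) are each worse than D1 on at least one objective.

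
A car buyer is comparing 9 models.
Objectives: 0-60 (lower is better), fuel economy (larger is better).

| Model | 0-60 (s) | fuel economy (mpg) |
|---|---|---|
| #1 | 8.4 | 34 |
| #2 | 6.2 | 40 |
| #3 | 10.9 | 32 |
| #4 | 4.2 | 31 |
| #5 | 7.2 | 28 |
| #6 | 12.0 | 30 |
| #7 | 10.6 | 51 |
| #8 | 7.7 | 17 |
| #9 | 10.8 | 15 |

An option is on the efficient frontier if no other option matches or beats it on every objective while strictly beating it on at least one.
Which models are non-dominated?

#2, #4, #7

#1: dominated by #2 (0-60 6.2≤8.4, fuel economy 40≥34).
#2: not dominated.
#3: dominated by #1 (0-60 8.4≤10.9, fuel economy 34≥32).
#4: not dominated (best 0-60).
#5: dominated by #2 (0-60 6.2≤7.2, fuel economy 40≥28).
#6: dominated by #1 (0-60 8.4≤12.0, fuel economy 34≥30).
#7: not dominated (best fuel economy).
#8: dominated by #2 (0-60 6.2≤7.7, fuel economy 40≥17).
#9: dominated by #1 (0-60 8.4≤10.8, fuel economy 34≥15).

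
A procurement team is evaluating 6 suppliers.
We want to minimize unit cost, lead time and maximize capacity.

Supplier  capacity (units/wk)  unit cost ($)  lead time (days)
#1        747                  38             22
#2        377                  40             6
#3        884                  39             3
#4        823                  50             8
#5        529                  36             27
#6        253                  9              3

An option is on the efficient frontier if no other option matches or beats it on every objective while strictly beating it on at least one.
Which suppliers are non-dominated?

#1: not dominated.
#2: dominated by #3 (capacity 884≥377, unit cost 39≤40, lead time 3≤6).
#3: not dominated (best capacity).
#4: dominated by #3 (capacity 884≥823, unit cost 39≤50, lead time 3≤8).
#5: not dominated.
#6: not dominated (best unit cost).

#1, #3, #5, #6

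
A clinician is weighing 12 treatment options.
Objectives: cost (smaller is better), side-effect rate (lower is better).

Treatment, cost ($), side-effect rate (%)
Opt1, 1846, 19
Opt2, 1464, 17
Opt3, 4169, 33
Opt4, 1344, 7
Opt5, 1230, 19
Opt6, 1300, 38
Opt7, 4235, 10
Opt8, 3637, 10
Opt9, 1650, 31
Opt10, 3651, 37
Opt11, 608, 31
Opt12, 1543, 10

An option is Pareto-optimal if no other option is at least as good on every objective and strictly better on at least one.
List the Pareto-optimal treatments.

Opt1: dominated by Opt2 (cost 1464≤1846, side-effect rate 17≤19).
Opt2: dominated by Opt4 (cost 1344≤1464, side-effect rate 7≤17).
Opt3: dominated by Opt1 (cost 1846≤4169, side-effect rate 19≤33).
Opt4: not dominated (best side-effect rate).
Opt5: not dominated.
Opt6: dominated by Opt5 (cost 1230≤1300, side-effect rate 19≤38).
Opt7: dominated by Opt4 (cost 1344≤4235, side-effect rate 7≤10).
Opt8: dominated by Opt4 (cost 1344≤3637, side-effect rate 7≤10).
Opt9: dominated by Opt2 (cost 1464≤1650, side-effect rate 17≤31).
Opt10: dominated by Opt1 (cost 1846≤3651, side-effect rate 19≤37).
Opt11: not dominated (best cost).
Opt12: dominated by Opt4 (cost 1344≤1543, side-effect rate 7≤10).

Opt4, Opt5, Opt11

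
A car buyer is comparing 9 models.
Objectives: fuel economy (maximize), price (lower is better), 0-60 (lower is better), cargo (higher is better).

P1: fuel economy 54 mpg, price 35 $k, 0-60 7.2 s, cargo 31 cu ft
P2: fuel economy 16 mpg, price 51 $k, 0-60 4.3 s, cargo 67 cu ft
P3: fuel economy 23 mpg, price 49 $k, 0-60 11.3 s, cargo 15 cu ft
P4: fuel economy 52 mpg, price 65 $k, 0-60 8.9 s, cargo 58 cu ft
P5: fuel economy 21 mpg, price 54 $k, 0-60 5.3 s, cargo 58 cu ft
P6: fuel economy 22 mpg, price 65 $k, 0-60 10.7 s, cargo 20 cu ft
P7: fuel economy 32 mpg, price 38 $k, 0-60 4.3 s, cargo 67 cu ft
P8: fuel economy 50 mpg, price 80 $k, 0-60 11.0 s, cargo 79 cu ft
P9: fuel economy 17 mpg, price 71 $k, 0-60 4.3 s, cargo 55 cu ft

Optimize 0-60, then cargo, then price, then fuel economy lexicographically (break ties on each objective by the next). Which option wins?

First minimize 0-60: best is 4.3, kept {P2, P7, P9}.
Then maximize cargo: best is 67, kept {P2, P7}.
Then minimize price: best is 38, kept {P7}.

P7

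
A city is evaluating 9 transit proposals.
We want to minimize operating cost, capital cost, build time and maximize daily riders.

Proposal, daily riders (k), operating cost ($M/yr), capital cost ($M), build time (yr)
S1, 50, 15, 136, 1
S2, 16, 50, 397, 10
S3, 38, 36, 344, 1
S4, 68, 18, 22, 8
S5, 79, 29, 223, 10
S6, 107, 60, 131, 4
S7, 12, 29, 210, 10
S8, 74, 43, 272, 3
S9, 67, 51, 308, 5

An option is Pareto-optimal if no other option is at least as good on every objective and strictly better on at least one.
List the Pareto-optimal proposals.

S1, S4, S5, S6, S8

S1: not dominated (best operating cost).
S2: dominated by S1 (daily riders 50≥16, operating cost 15≤50, capital cost 136≤397, build time 1≤10).
S3: dominated by S1 (daily riders 50≥38, operating cost 15≤36, capital cost 136≤344, build time 1≤1).
S4: not dominated (best capital cost).
S5: not dominated.
S6: not dominated (best daily riders).
S7: dominated by S1 (daily riders 50≥12, operating cost 15≤29, capital cost 136≤210, build time 1≤10).
S8: not dominated.
S9: dominated by S8 (daily riders 74≥67, operating cost 43≤51, capital cost 272≤308, build time 3≤5).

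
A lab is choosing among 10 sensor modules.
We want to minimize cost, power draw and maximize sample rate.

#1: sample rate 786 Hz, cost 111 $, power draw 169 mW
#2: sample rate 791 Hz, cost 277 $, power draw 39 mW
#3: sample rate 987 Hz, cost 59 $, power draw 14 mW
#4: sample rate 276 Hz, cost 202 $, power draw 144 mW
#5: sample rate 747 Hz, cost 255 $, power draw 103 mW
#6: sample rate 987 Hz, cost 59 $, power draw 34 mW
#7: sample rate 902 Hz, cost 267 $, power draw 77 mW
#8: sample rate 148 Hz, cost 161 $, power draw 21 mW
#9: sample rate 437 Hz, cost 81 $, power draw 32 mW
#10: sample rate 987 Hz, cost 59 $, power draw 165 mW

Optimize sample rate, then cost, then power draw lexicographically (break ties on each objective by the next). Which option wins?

First maximize sample rate: best is 987, kept {#3, #6, #10}.
Then minimize cost: best is 59, kept {#3, #6, #10}.
Then minimize power draw: best is 14, kept {#3}.

#3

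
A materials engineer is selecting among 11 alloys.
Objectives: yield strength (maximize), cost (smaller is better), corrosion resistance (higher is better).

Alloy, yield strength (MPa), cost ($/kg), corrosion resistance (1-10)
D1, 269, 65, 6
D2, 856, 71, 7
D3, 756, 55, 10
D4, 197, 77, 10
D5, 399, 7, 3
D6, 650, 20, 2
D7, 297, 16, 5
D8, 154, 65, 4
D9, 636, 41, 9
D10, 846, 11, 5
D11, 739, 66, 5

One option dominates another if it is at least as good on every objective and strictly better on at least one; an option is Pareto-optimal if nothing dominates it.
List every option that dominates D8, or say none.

D1, D3, D7, D9, D10

D1: yield strength 269≥154, cost 65≤65, corrosion resistance 6≥4 — dominates D8.
D3: yield strength 756≥154, cost 55≤65, corrosion resistance 10≥4 — dominates D8.
D7: yield strength 297≥154, cost 16≤65, corrosion resistance 5≥4 — dominates D8.
D9: yield strength 636≥154, cost 41≤65, corrosion resistance 9≥4 — dominates D8.
D10: yield strength 846≥154, cost 11≤65, corrosion resistance 5≥4 — dominates D8.
Others (D2, D4, D5, D6, D11) are each worse than D8 on at least one objective.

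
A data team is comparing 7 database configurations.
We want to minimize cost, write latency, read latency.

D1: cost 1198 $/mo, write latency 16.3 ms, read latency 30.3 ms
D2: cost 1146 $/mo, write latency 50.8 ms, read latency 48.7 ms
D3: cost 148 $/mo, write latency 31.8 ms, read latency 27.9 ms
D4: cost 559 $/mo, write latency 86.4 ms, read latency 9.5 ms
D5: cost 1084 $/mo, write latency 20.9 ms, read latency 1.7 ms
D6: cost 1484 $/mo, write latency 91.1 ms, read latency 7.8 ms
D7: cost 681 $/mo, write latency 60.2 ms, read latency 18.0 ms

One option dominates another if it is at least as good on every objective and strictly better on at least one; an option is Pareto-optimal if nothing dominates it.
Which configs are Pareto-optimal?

D1, D3, D4, D5, D7

D1: not dominated (best write latency).
D2: dominated by D3 (cost 148≤1146, write latency 31.8≤50.8, read latency 27.9≤48.7).
D3: not dominated (best cost).
D4: not dominated.
D5: not dominated (best read latency).
D6: dominated by D5 (cost 1084≤1484, write latency 20.9≤91.1, read latency 1.7≤7.8).
D7: not dominated.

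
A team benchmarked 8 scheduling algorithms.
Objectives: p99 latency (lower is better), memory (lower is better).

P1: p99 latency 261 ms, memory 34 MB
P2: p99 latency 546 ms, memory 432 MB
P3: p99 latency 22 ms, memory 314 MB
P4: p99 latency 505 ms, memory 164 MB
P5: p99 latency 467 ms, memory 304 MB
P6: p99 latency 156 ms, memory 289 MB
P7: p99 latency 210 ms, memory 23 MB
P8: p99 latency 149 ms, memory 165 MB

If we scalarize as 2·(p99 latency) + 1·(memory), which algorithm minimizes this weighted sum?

P1: 2·261 + 1·34 = 556
P2: 2·546 + 1·432 = 1524
P3: 2·22 + 1·314 = 358
P4: 2·505 + 1·164 = 1174
P5: 2·467 + 1·304 = 1238
P6: 2·156 + 1·289 = 601
P7: 2·210 + 1·23 = 443
P8: 2·149 + 1·165 = 463
Lowest: P3 at 358.

P3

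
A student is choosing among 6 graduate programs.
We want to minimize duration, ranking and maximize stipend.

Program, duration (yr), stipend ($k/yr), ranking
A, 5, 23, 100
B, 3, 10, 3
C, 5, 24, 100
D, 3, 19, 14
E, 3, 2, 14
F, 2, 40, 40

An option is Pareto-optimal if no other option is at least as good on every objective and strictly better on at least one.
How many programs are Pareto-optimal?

A: dominated by C (duration 5≤5, stipend 24≥23, ranking 100≤100).
B: not dominated (best ranking).
C: dominated by F (duration 2≤5, stipend 40≥24, ranking 40≤100).
D: not dominated.
E: dominated by B (duration 3≤3, stipend 10≥2, ranking 3≤14).
F: not dominated (best duration).
Pareto-optimal: B, D, F → 3.

3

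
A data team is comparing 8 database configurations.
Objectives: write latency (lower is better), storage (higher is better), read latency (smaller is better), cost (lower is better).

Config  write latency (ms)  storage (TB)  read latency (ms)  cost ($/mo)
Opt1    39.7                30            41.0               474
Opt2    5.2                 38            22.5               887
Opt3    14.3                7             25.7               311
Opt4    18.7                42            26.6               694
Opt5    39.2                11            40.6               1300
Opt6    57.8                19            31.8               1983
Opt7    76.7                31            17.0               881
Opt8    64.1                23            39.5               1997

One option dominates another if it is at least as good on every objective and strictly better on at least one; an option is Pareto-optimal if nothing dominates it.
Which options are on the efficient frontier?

Opt1, Opt2, Opt3, Opt4, Opt7

Opt1: not dominated.
Opt2: not dominated (best write latency).
Opt3: not dominated (best cost).
Opt4: not dominated (best storage).
Opt5: dominated by Opt2 (write latency 5.2≤39.2, storage 38≥11, read latency 22.5≤40.6, cost 887≤1300).
Opt6: dominated by Opt2 (write latency 5.2≤57.8, storage 38≥19, read latency 22.5≤31.8, cost 887≤1983).
Opt7: not dominated (best read latency).
Opt8: dominated by Opt2 (write latency 5.2≤64.1, storage 38≥23, read latency 22.5≤39.5, cost 887≤1997).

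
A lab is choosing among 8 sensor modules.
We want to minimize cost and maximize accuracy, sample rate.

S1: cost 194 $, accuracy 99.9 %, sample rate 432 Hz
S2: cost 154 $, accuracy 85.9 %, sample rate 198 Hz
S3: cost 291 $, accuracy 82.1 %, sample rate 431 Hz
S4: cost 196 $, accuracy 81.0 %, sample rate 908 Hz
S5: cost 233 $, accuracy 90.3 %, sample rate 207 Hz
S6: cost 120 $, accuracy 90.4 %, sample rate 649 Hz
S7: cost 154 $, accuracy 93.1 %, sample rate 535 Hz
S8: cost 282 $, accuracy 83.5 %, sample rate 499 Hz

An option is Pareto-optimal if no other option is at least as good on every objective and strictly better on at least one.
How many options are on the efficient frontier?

S1: not dominated (best accuracy).
S2: dominated by S6 (cost 120≤154, accuracy 90.4≥85.9, sample rate 649≥198).
S3: dominated by S1 (cost 194≤291, accuracy 99.9≥82.1, sample rate 432≥431).
S4: not dominated (best sample rate).
S5: dominated by S1 (cost 194≤233, accuracy 99.9≥90.3, sample rate 432≥207).
S6: not dominated (best cost).
S7: not dominated.
S8: dominated by S6 (cost 120≤282, accuracy 90.4≥83.5, sample rate 649≥499).
Pareto-optimal: S1, S4, S6, S7 → 4.

4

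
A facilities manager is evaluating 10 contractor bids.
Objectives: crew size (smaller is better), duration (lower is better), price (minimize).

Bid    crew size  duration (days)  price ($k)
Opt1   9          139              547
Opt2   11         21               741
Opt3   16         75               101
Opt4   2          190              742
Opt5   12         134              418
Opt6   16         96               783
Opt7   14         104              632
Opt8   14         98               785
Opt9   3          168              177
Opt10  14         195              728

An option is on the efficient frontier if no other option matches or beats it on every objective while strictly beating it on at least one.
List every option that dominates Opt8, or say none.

Opt2

Opt2: crew size 11≤14, duration 21≤98, price 741≤785 — dominates Opt8.
Others (Opt1, Opt3, Opt4, Opt5, Opt6, Opt7, Opt9, Opt10) are each worse than Opt8 on at least one objective.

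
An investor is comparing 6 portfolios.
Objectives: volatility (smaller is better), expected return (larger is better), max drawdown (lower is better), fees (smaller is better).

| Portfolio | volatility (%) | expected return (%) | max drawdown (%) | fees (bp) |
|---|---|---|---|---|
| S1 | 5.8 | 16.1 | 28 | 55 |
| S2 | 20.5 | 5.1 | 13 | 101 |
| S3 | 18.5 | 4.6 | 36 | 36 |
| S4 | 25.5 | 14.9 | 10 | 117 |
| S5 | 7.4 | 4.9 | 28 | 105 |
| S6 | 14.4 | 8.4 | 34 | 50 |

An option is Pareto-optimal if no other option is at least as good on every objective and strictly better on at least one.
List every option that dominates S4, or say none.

S1: worse on max drawdown (28 vs 10).
S2: worse on expected return (5.1 vs 14.9).
S3: worse on expected return (4.6 vs 14.9).
S5: worse on expected return (4.9 vs 14.9).
S6: worse on expected return (8.4 vs 14.9).
No option dominates S4.

none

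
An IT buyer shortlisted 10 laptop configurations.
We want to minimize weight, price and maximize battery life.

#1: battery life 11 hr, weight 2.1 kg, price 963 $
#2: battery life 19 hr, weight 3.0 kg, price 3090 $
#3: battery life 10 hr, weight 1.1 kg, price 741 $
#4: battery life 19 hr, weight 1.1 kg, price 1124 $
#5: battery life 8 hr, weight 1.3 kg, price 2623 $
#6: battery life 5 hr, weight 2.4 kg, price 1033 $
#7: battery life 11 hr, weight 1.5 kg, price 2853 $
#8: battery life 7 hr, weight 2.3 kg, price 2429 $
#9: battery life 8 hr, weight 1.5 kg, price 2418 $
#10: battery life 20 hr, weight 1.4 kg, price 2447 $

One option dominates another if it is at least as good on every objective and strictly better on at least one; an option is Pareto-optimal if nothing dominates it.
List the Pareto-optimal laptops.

#1, #3, #4, #10

#1: not dominated.
#2: dominated by #4 (battery life 19≥19, weight 1.1≤3.0, price 1124≤3090).
#3: not dominated (best price).
#4: not dominated.
#5: dominated by #3 (battery life 10≥8, weight 1.1≤1.3, price 741≤2623).
#6: dominated by #1 (battery life 11≥5, weight 2.1≤2.4, price 963≤1033).
#7: dominated by #4 (battery life 19≥11, weight 1.1≤1.5, price 1124≤2853).
#8: dominated by #1 (battery life 11≥7, weight 2.1≤2.3, price 963≤2429).
#9: dominated by #3 (battery life 10≥8, weight 1.1≤1.5, price 741≤2418).
#10: not dominated (best battery life).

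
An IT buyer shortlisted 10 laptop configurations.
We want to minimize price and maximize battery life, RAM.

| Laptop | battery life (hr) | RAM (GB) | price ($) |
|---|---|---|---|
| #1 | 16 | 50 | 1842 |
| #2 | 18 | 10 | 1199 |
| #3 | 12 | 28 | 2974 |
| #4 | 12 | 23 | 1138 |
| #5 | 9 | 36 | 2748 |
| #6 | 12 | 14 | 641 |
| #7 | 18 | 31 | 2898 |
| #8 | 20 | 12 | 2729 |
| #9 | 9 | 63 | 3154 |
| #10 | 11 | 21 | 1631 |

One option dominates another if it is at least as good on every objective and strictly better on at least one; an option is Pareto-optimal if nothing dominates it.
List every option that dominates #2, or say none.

none

#1: worse on battery life (16 vs 18).
#3: worse on battery life (12 vs 18).
#4: worse on battery life (12 vs 18).
#5: worse on battery life (9 vs 18).
#6: worse on battery life (12 vs 18).
#7: worse on price (2898 vs 1199).
#8: worse on price (2729 vs 1199).
#9: worse on battery life (9 vs 18).
#10: worse on battery life (11 vs 18).
No option dominates #2.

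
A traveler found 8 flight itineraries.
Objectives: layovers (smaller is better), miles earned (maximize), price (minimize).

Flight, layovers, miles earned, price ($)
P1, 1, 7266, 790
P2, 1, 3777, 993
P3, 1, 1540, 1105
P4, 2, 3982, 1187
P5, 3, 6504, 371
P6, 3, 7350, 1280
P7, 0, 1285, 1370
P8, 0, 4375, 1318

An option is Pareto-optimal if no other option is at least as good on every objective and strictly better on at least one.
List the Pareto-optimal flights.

P1, P5, P6, P8

P1: not dominated.
P2: dominated by P1 (layovers 1≤1, miles earned 7266≥3777, price 790≤993).
P3: dominated by P1 (layovers 1≤1, miles earned 7266≥1540, price 790≤1105).
P4: dominated by P1 (layovers 1≤2, miles earned 7266≥3982, price 790≤1187).
P5: not dominated (best price).
P6: not dominated (best miles earned).
P7: dominated by P8 (layovers 0≤0, miles earned 4375≥1285, price 1318≤1370).
P8: not dominated.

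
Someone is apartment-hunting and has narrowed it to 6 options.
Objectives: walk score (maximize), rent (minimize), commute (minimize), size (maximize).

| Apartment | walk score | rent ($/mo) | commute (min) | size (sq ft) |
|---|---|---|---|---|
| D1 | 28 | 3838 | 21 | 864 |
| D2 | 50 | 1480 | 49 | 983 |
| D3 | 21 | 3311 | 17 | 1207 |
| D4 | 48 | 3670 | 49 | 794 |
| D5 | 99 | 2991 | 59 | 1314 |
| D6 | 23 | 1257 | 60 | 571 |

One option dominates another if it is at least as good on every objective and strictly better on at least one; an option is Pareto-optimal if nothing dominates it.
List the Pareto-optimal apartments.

D1, D2, D3, D5, D6

D1: not dominated.
D2: not dominated.
D3: not dominated (best commute).
D4: dominated by D2 (walk score 50≥48, rent 1480≤3670, commute 49≤49, size 983≥794).
D5: not dominated (best walk score).
D6: not dominated (best rent).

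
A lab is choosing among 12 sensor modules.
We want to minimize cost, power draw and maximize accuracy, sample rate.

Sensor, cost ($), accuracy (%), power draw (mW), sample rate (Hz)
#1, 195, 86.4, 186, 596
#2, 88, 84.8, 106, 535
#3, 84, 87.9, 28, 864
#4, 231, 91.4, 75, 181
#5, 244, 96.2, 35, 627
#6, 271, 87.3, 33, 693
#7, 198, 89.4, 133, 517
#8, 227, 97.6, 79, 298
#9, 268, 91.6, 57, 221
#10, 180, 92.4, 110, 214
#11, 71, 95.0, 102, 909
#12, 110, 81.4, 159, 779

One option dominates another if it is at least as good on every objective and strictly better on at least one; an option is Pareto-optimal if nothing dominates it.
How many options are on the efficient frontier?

#1: dominated by #3 (cost 84≤195, accuracy 87.9≥86.4, power draw 28≤186, sample rate 864≥596).
#2: dominated by #3 (cost 84≤88, accuracy 87.9≥84.8, power draw 28≤106, sample rate 864≥535).
#3: not dominated (best power draw).
#4: not dominated.
#5: not dominated.
#6: dominated by #3 (cost 84≤271, accuracy 87.9≥87.3, power draw 28≤33, sample rate 864≥693).
#7: dominated by #11 (cost 71≤198, accuracy 95.0≥89.4, power draw 102≤133, sample rate 909≥517).
#8: not dominated (best accuracy).
#9: dominated by #5 (cost 244≤268, accuracy 96.2≥91.6, power draw 35≤57, sample rate 627≥221).
#10: dominated by #11 (cost 71≤180, accuracy 95.0≥92.4, power draw 102≤110, sample rate 909≥214).
#11: not dominated (best cost).
#12: dominated by #3 (cost 84≤110, accuracy 87.9≥81.4, power draw 28≤159, sample rate 864≥779).
Pareto-optimal: #3, #4, #5, #8, #11 → 5.

5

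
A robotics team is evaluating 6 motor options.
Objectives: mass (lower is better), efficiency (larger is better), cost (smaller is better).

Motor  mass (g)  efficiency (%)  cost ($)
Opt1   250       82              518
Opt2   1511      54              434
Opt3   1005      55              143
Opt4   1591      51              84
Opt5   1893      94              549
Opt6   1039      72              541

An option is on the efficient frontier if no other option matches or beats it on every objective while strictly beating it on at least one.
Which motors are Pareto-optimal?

Opt1: not dominated (best mass).
Opt2: dominated by Opt3 (mass 1005≤1511, efficiency 55≥54, cost 143≤434).
Opt3: not dominated.
Opt4: not dominated (best cost).
Opt5: not dominated (best efficiency).
Opt6: dominated by Opt1 (mass 250≤1039, efficiency 82≥72, cost 518≤541).

Opt1, Opt3, Opt4, Opt5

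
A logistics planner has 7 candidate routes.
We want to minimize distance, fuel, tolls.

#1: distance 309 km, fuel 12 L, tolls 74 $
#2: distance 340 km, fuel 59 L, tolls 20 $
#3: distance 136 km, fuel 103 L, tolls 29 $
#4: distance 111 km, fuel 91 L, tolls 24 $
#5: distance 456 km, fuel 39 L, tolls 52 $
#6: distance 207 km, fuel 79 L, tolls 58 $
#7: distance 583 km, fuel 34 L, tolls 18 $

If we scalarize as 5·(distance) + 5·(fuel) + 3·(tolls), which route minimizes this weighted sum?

#1: 5·309 + 5·12 + 3·74 = 1827
#2: 5·340 + 5·59 + 3·20 = 2055
#3: 5·136 + 5·103 + 3·29 = 1282
#4: 5·111 + 5·91 + 3·24 = 1082
#5: 5·456 + 5·39 + 3·52 = 2631
#6: 5·207 + 5·79 + 3·58 = 1604
#7: 5·583 + 5·34 + 3·18 = 3139
Lowest: #4 at 1082.

#4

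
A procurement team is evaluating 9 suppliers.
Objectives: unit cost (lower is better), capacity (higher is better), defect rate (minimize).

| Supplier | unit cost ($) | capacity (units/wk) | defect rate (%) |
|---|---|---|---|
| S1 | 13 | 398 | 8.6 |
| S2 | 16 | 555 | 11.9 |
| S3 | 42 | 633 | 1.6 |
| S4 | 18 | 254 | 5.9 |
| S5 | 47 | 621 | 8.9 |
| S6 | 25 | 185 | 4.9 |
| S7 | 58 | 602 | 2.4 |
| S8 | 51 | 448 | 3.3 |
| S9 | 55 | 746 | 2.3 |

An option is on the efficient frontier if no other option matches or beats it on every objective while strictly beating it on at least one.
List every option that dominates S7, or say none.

S3: unit cost 42≤58, capacity 633≥602, defect rate 1.6≤2.4 — dominates S7.
S9: unit cost 55≤58, capacity 746≥602, defect rate 2.3≤2.4 — dominates S7.
Others (S1, S2, S4, S5, S6, S8) are each worse than S7 on at least one objective.

S3, S9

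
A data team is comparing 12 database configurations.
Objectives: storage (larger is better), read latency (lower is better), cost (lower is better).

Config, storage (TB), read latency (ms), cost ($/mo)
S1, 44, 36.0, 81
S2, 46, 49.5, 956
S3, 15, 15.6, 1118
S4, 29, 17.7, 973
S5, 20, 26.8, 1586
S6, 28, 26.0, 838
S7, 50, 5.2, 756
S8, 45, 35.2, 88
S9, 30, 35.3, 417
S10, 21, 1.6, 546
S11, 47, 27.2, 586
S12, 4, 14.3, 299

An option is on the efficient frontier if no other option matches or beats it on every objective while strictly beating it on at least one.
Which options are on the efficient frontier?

S1, S7, S8, S10, S11, S12

S1: not dominated (best cost).
S2: dominated by S7 (storage 50≥46, read latency 5.2≤49.5, cost 756≤956).
S3: dominated by S7 (storage 50≥15, read latency 5.2≤15.6, cost 756≤1118).
S4: dominated by S7 (storage 50≥29, read latency 5.2≤17.7, cost 756≤973).
S5: dominated by S4 (storage 29≥20, read latency 17.7≤26.8, cost 973≤1586).
S6: dominated by S7 (storage 50≥28, read latency 5.2≤26.0, cost 756≤838).
S7: not dominated (best storage).
S8: not dominated.
S9: dominated by S8 (storage 45≥30, read latency 35.2≤35.3, cost 88≤417).
S10: not dominated (best read latency).
S11: not dominated.
S12: not dominated.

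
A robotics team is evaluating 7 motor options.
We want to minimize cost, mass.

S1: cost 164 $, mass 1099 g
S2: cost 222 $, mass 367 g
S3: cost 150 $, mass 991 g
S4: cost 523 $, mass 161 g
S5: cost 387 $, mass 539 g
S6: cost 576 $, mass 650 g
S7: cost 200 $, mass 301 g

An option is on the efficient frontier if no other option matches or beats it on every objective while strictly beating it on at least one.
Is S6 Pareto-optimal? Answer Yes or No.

S2 vs S6: cost 222≤576, mass 367≤650 — S2 is at least as good on every objective and strictly better on at least one, so S2 dominates S6.

No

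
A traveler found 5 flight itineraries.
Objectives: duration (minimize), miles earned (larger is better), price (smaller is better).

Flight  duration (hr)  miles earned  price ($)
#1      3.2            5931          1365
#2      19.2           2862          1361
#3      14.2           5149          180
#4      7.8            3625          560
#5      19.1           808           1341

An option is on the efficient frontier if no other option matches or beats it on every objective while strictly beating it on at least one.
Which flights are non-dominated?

#1, #3, #4

#1: not dominated (best duration).
#2: dominated by #3 (duration 14.2≤19.2, miles earned 5149≥2862, price 180≤1361).
#3: not dominated (best price).
#4: not dominated.
#5: dominated by #3 (duration 14.2≤19.1, miles earned 5149≥808, price 180≤1341).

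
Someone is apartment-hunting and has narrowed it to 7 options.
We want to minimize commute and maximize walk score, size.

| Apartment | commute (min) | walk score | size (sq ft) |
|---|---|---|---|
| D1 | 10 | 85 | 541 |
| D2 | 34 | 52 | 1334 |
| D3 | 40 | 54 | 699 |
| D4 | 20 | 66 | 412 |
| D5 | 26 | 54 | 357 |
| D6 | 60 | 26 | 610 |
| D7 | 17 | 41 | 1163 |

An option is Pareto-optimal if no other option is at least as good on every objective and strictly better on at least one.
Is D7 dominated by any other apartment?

D1: worse on size (541 vs 1163).
D2: worse on commute (34 vs 17).
D3: worse on commute (40 vs 17).
D4: worse on commute (20 vs 17).
D5: worse on commute (26 vs 17).
D6: worse on commute (60 vs 17).
No option is at least as good as D7 on every objective and strictly better on one.

No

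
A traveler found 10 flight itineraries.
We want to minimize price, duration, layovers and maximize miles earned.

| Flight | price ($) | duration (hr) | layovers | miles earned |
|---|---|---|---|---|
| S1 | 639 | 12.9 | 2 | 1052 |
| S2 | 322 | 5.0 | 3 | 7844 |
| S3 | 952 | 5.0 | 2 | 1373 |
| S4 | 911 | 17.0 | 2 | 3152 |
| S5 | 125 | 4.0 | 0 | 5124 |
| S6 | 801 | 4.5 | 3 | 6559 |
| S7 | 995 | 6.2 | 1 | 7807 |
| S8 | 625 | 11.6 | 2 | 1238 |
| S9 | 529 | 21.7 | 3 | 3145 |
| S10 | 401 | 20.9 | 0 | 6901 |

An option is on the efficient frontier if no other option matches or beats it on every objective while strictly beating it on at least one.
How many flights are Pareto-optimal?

S1: dominated by S5 (price 125≤639, duration 4.0≤12.9, layovers 0≤2, miles earned 5124≥1052).
S2: not dominated (best miles earned).
S3: dominated by S5 (price 125≤952, duration 4.0≤5.0, layovers 0≤2, miles earned 5124≥1373).
S4: dominated by S5 (price 125≤911, duration 4.0≤17.0, layovers 0≤2, miles earned 5124≥3152).
S5: not dominated (best price).
S6: not dominated.
S7: not dominated.
S8: dominated by S5 (price 125≤625, duration 4.0≤11.6, layovers 0≤2, miles earned 5124≥1238).
S9: dominated by S2 (price 322≤529, duration 5.0≤21.7, layovers 3≤3, miles earned 7844≥3145).
S10: not dominated.
Pareto-optimal: S2, S5, S6, S7, S10 → 5.

5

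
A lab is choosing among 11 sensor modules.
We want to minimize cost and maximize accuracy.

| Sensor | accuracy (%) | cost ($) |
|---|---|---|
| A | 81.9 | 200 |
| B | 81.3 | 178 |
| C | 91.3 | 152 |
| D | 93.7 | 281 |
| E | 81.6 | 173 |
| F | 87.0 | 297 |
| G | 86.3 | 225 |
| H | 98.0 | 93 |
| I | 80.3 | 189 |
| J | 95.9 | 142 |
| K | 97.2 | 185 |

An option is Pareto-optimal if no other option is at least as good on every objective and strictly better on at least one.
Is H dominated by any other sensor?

A: worse on accuracy (81.9 vs 98.0).
B: worse on accuracy (81.3 vs 98.0).
C: worse on accuracy (91.3 vs 98.0).
D: worse on accuracy (93.7 vs 98.0).
E: worse on accuracy (81.6 vs 98.0).
F: worse on accuracy (87.0 vs 98.0).
G: worse on accuracy (86.3 vs 98.0).
I: worse on accuracy (80.3 vs 98.0).
J: worse on accuracy (95.9 vs 98.0).
K: worse on accuracy (97.2 vs 98.0).
No option is at least as good as H on every objective and strictly better on one.

No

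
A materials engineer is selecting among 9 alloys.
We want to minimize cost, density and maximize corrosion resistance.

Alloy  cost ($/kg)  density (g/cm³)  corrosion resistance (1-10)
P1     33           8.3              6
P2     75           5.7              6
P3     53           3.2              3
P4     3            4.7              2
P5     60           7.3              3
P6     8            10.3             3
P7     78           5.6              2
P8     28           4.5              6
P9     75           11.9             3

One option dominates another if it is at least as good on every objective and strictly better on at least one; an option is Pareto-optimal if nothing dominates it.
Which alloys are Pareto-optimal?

P3, P4, P6, P8

P1: dominated by P8 (cost 28≤33, density 4.5≤8.3, corrosion resistance 6≥6).
P2: dominated by P8 (cost 28≤75, density 4.5≤5.7, corrosion resistance 6≥6).
P3: not dominated (best density).
P4: not dominated (best cost).
P5: dominated by P3 (cost 53≤60, density 3.2≤7.3, corrosion resistance 3≥3).
P6: not dominated.
P7: dominated by P3 (cost 53≤78, density 3.2≤5.6, corrosion resistance 3≥2).
P8: not dominated.
P9: dominated by P1 (cost 33≤75, density 8.3≤11.9, corrosion resistance 6≥3).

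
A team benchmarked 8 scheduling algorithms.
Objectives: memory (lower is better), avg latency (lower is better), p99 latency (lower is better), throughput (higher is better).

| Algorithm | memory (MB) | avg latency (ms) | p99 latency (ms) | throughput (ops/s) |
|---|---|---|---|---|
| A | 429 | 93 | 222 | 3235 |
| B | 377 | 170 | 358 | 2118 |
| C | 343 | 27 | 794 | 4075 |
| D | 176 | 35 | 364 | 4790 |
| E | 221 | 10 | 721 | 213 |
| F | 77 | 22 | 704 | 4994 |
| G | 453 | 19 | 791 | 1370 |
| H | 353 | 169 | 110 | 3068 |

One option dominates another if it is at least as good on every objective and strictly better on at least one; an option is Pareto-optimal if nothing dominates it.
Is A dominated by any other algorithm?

B: worse on avg latency (170 vs 93).
C: worse on p99 latency (794 vs 222).
D: worse on p99 latency (364 vs 222).
E: worse on p99 latency (721 vs 222).
F: worse on p99 latency (704 vs 222).
G: worse on memory (453 vs 429).
H: worse on avg latency (169 vs 93).
No option is at least as good as A on every objective and strictly better on one.

No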